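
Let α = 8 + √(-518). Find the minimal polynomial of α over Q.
m_α(x) = x^2 - 16x + 582

From α - 8 = √(-518), squaring gives (α - 8)^2 = -518, i.e. α^2 - 16α + 64 = -518, so α^2 - 16α + 582 = 0. The discriminant of x^2 - 16x + 582 is (-16)^2 - 4·(582) = 256 - 2328 = -2072, and 4·(-518) is not a perfect square in Q since -518 is squarefree and ≠ 1. Hence x^2 - 16x + 582 is irreducible over Q and is the minimal polynomial of α.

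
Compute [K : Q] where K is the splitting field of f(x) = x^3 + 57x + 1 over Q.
[K : Q] = 6

By the rational root test, any rational root of the monic integer polynomial f(x) = x^3 + 57x + 1 must be an integer dividing the constant term 1, i.e. one of ±{1}. Evaluating: f(1) = 59, f(-1) = -57; none is 0, so f has no rational root and is therefore irreducible over Q (a cubic with no linear factor over a field is irreducible). For an irreducible cubic, the Galois group is A_3 or S_3 according as the discriminant disc(f) = -4a^3 - 27b^2 = -4·(57)^3 - 27·(1)^2 = -740799 is or is not a square in Q. Here disc(f) = -740799 is not a perfect square in Q, so the Galois group of f over Q is not contained in A_3 and must be all of S_3. The splitting field has degree |S_3| = 6 over Q, so [K : Q] = 6.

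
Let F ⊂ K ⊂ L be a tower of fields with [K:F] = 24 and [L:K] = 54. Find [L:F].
[L:F] = 1296

The tower law says that for any tower of field extensions F ⊂ K ⊂ L with finite degrees, [L:F] = [L:K] · [K:F]. Here this gives [L:F] = 54 · 24 = 1296.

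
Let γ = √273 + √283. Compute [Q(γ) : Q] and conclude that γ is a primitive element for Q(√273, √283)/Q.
[Q(γ) : Q] = 4 (equivalently, Q(γ) = Q(√273, √283))

Obviously Q(γ) ⊆ Q(√273, √283), and [Q(√273, √283):Q] = 4 (since 273, 283 are distinct squarefree integers > 1 with 77259 not a perfect square). To show equality we compute the minimal polynomial of γ. From γ = √273 + √283: γ^2 = 273 + 2√(77259) + 283 = 556 + 2√(77259), so γ^2 - 556 = 2√(77259); squaring, (γ^2 - 556)^2 = 4·77259, i.e. γ^4 - 1112γ^2 + 309136 - 309036 = 0, i.e. γ^4 - 1112γ^2 + 100 = 0. So γ is a root of x^4 - 1112x^2 + 100. This polynomial is irreducible over Q: it has no rational root (each ±√273 ± √283 is irrational), and any factorization into two quadratics over Q would force √(77259) ∈ Q (pairing opposite roots) or √273, √283 ∈ Q (other pairings), all impossible. Hence [Q(γ):Q] = 4 = [Q(√273, √283):Q], so Q(γ) = Q(√273, √283).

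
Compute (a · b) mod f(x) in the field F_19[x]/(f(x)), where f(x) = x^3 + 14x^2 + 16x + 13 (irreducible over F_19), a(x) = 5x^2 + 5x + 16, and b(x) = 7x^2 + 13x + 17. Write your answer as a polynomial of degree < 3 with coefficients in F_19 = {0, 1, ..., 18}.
a · b ≡ 13x^2 + 17x + 3 (mod f(x))

Multiply in F_19[x]: a(x)·b(x) = (5x^2 + 5x + 16)·(7x^2 + 13x + 17) = 16x^4 + 5x^3 + 15x^2 + 8x + 6. This has degree ≥ 3, so divide by f(x) over F_19: 16x^4 + 5x^3 + 15x^2 + 8x + 6 = (16x + 9)·(x^3 + 14x^2 + 16x + 13) + (13x^2 + 17x + 3). Hence a·b ≡ 13x^2 + 17x + 3 (mod f). (F_19[x]/(f) is a field with 19^3 = 6859 elements since f is irreducible of degree 3.)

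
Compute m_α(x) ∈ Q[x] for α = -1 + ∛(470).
m_α(x) = x^3 + 3x^2 + 3x - 469

Set β = α + 1 = ∛(470), so β^3 = 470. Then (α + 1)^3 - 470 = 0, i.e. α is a root of g(x) = (x + 1)^3 - 470 = x^3 + 3x^2 + 3x - 469. Since g(x) = h(x + 1) where h(x) = x^3 - 470, and h is irreducible over Q (because 470 is not a perfect cube, so h has no rational root, and a monic cubic with no rational root is irreducible), g is also irreducible (irreducibility is preserved under the substitution x → x + 1). Hence m_α(x) = x^3 + 3x^2 + 3x - 469.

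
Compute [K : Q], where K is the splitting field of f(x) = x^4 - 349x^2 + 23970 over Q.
[K : Q] = 4

Solving the quadratic in x^2: x^2 = (349 ± √(349^2 - 4·23970))/2 = (349 ± √25921)/2 = (349 ± 161)/2, giving x^2 = 255 or x^2 = 94. So f(x) = (x^2 - 255)(x^2 - 94) and the roots of f are ±√255, ±√94. Hence the splitting field is K = Q(√255, √94). Since 255 and 94 are distinct squarefree integers > 1, their product 23970 is not a perfect square, so √94 ∉ Q(√255). By the tower law [K:Q] = [Q(√255,√94):Q(√255)] · [Q(√255):Q] = 2 · 2 = 4.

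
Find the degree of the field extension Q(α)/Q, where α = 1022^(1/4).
[Q(α):Q] = 4

α is a root of x^4 - 1022. By Eisenstein's criterion at the prime p = 2 (which divides the constant term 1022 but p^2 = 4 does not, since 1022 is squarefree), x^4 - 1022 is irreducible over Q. Hence [Q(α):Q] = 4.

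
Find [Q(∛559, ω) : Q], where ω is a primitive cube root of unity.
[Q(∛559, ω) : Q] = 6

[Q(∛559):Q] = 3 (min poly x^3 - 559, irreducible since 559 is not a perfect cube). [Q(ω):Q] = 2 (min poly x^2 + x + 1). Since Q(∛559) ⊂ R and ω ∉ R, we have ω ∉ Q(∛559), so x^2 + x + 1 remains irreducible over Q(∛559) and [Q(∛559, ω) : Q(∛559)] = 2. By the tower law, [Q(∛559, ω) : Q] = 3 · 2 = 6. (In fact Q(∛559, ω) is the splitting field of x^3 - 559 over Q.)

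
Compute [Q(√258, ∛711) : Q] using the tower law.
[Q(√258, ∛711) : Q] = 6

Let L = Q(√258, ∛711). Since Q(√258) ⊂ L and [Q(√258):Q] = 2, the tower law gives 2 | [L:Q]. Likewise Q(∛711) ⊂ L with [Q(∛711):Q] = 3 (because 711 is not a perfect cube), so 3 | [L:Q]. As gcd(2,3) = 1, [L:Q] is divisible by 6. Conversely L is generated over Q by √258 and ∛711, so [L:Q] ≤ 2·3 = 6. Therefore [Q(√258, ∛711) : Q] = 6.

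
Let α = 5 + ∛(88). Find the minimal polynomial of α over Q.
m_α(x) = x^3 - 15x^2 + 75x - 213

Set β = α - 5 = ∛(88), so β^3 = 88. Then (α - 5)^3 - 88 = 0, i.e. α is a root of g(x) = (x - 5)^3 - 88 = x^3 - 15x^2 + 75x - 213. Since g(x) = h(x - 5) where h(x) = x^3 - 88, and h is irreducible over Q (because 88 is not a perfect cube, so h has no rational root, and a monic cubic with no rational root is irreducible), g is also irreducible (irreducibility is preserved under the substitution x → x - 5). Hence m_α(x) = x^3 - 15x^2 + 75x - 213.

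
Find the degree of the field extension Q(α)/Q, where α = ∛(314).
[Q(α):Q] = 3

The minimal polynomial of α is x^3 - 314, irreducible over Q since 314 is not a perfect cube (so x^3 - 314 has no rational root). Hence [Q(α):Q] = deg(m_α) = 3.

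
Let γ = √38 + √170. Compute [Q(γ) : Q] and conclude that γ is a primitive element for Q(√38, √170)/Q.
[Q(γ) : Q] = 4 (equivalently, Q(γ) = Q(√38, √170))

Obviously Q(γ) ⊆ Q(√38, √170), and [Q(√38, √170):Q] = 4 (since 38, 170 are distinct squarefree integers > 1 with 6460 not a perfect square). To show equality we compute the minimal polynomial of γ. From γ = √38 + √170: γ^2 = 38 + 2√(6460) + 170 = 208 + 2√(6460), so γ^2 - 208 = 2√(6460); squaring, (γ^2 - 208)^2 = 4·6460, i.e. γ^4 - 416γ^2 + 43264 - 25840 = 0, i.e. γ^4 - 416γ^2 + 17424 = 0. So γ is a root of x^4 - 416x^2 + 17424. This polynomial is irreducible over Q: it has no rational root (each ±√38 ± √170 is irrational), and any factorization into two quadratics over Q would force √(6460) ∈ Q (pairing opposite roots) or √38, √170 ∈ Q (other pairings), all impossible. Hence [Q(γ):Q] = 4 = [Q(√38, √170):Q], so Q(γ) = Q(√38, √170).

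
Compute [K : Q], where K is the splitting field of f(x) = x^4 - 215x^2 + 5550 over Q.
[K : Q] = 4

Solving the quadratic in x^2: x^2 = (215 ± √(215^2 - 4·5550))/2 = (215 ± √24025)/2 = (215 ± 155)/2, giving x^2 = 30 or x^2 = 185. So f(x) = (x^2 - 30)(x^2 - 185) and the roots of f are ±√30, ±√185. Hence the splitting field is K = Q(√30, √185). Since 30 and 185 are distinct squarefree integers > 1, their product 5550 is not a perfect square, so √185 ∉ Q(√30). By the tower law [K:Q] = [Q(√30,√185):Q(√30)] · [Q(√30):Q] = 2 · 2 = 4.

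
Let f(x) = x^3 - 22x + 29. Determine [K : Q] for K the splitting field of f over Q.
[K : Q] = 6

By the rational root test, any rational root of the monic integer polynomial f(x) = x^3 - 22x + 29 must be an integer dividing the constant term 29, i.e. one of ±{1, 29}. Evaluating: f(1) = 8, f(-1) = 50, f(29) = 23780, f(-29) = -23722; none is 0, so f has no rational root and is therefore irreducible over Q (a cubic with no linear factor over a field is irreducible). For an irreducible cubic, the Galois group is A_3 or S_3 according as the discriminant disc(f) = -4a^3 - 27b^2 = -4·(-22)^3 - 27·(29)^2 = 19885 is or is not a square in Q. Here disc(f) = 19885 is not a perfect square in Q, so the Galois group of f over Q is not contained in A_3 and must be all of S_3. The splitting field has degree |S_3| = 6 over Q, so [K : Q] = 6.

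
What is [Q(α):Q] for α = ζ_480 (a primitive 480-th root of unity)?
[Q(α):Q] = 128

The minimal polynomial of ζ_480 over Q is the 480-th cyclotomic polynomial Φ_480(x), which is irreducible over Q and has degree φ(480) = 128. Hence [Q(α):Q] = φ(480) = 128.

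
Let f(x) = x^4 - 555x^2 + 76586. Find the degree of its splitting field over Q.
[K : Q] = 4

Solving the quadratic in x^2: x^2 = (555 ± √(555^2 - 4·76586))/2 = (555 ± √1681)/2 = (555 ± 41)/2, giving x^2 = 298 or x^2 = 257. So f(x) = (x^2 - 298)(x^2 - 257) and the roots of f are ±√298, ±√257. Hence the splitting field is K = Q(√298, √257). Since 298 and 257 are distinct squarefree integers > 1, their product 76586 is not a perfect square, so √257 ∉ Q(√298). By the tower law [K:Q] = [Q(√298,√257):Q(√298)] · [Q(√298):Q] = 2 · 2 = 4.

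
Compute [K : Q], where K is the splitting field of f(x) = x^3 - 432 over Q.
[K : Q] = 6

The roots of x^3 - 432 are ∛432, ω∛432, ω^2∛432 where ω = e^(2πi/3) is a primitive cube root of unity, so K = Q(∛432, ω). Now [Q(∛432):Q] = 3 (since 432 is not a perfect cube, x^3 - 432 is irreducible) and [Q(ω):Q] = 2. Both 2 and 3 divide [K:Q], and [K:Q] ≤ 3·2 = 6, so [K:Q] = 6. (Equivalently: Q(∛432) ⊂ R but ω ∉ R, so [K : Q(∛432)] = 2.)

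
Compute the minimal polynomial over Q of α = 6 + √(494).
m_α(x) = x^2 - 12x - 458

From α - 6 = √(494), squaring gives (α - 6)^2 = 494, i.e. α^2 - 12α + 36 = 494, so α^2 - 12α - 458 = 0. The discriminant of x^2 - 12x - 458 is (-12)^2 - 4·(-458) = 144 + 1832 = 1976, and 4·(494) is not a perfect square in Q since 494 is squarefree and ≠ 1. Hence x^2 - 12x - 458 is irreducible over Q and is the minimal polynomial of α.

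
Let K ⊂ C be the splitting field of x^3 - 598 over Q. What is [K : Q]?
[K : Q] = 6

The roots of x^3 - 598 are ∛598, ω∛598, ω^2∛598 where ω = e^(2πi/3) is a primitive cube root of unity, so K = Q(∛598, ω). Now [Q(∛598):Q] = 3 (since 598 is not a perfect cube, x^3 - 598 is irreducible) and [Q(ω):Q] = 2. Both 2 and 3 divide [K:Q], and [K:Q] ≤ 3·2 = 6, so [K:Q] = 6. (Equivalently: Q(∛598) ⊂ R but ω ∉ R, so [K : Q(∛598)] = 2.)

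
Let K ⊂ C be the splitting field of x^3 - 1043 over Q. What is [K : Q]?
[K : Q] = 6

The roots of x^3 - 1043 are ∛1043, ω∛1043, ω^2∛1043 where ω = e^(2πi/3) is a primitive cube root of unity, so K = Q(∛1043, ω). Now [Q(∛1043):Q] = 3 (since 1043 is not a perfect cube, x^3 - 1043 is irreducible) and [Q(ω):Q] = 2. Both 2 and 3 divide [K:Q], and [K:Q] ≤ 3·2 = 6, so [K:Q] = 6. (Equivalently: Q(∛1043) ⊂ R but ω ∉ R, so [K : Q(∛1043)] = 2.)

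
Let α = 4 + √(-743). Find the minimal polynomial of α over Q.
m_α(x) = x^2 - 8x + 759

From α - 4 = √(-743), squaring gives (α - 4)^2 = -743, i.e. α^2 - 8α + 16 = -743, so α^2 - 8α + 759 = 0. The discriminant of x^2 - 8x + 759 is (-8)^2 - 4·(759) = 64 - 3036 = -2972, and 4·(-743) is not a perfect square in Q since -743 is squarefree and ≠ 1. Hence x^2 - 8x + 759 is irreducible over Q and is the minimal polynomial of α.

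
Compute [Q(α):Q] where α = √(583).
[Q(α):Q] = 2

[Q(α):Q] equals the degree of the minimal polynomial of α. Here α^2 = 583 and x^2 - 583 is irreducible (d = 583 is squarefree, ≠ 1, hence not a square), so deg(m_α) = 2. Thus [Q(α):Q] = 2.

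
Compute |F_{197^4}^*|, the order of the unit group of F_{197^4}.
|F_{197^4}^*| = 1506138480

F_{197^4} has 197^4 = 1506138481 elements; its multiplicative group consists of all nonzero elements, so |F_{197^4}^*| = 1506138481 - 1 = 1506138480. (It is cyclic since any finite subgroup of the multiplicative group of a field is cyclic.)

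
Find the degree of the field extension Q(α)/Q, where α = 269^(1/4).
[Q(α):Q] = 4

α is a root of x^4 - 269. By Eisenstein's criterion at the prime p = 269 (which divides the constant term 269 but p^2 = 72361 does not, since 269 is squarefree), x^4 - 269 is irreducible over Q. Hence [Q(α):Q] = 4.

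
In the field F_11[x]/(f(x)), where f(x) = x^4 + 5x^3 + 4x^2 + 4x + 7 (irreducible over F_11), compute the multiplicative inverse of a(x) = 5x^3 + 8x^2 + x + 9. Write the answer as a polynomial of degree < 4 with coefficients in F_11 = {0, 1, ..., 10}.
a(x)^(-1) ≡ 4x^3 + 8x + 8 (mod f(x))

Since f is irreducible over F_11, F_11[x]/(f) is a field and a(x) ≠ 0 has an inverse. Apply the extended Euclidean algorithm to f(x) and a(x) in F_11[x]: f(x) = (9x + 2)·a(x) + (x^2 + 9x);  a(x) = (5x + 7)·(x^2 + 9x) + (4x + 9);  (x^2 + 9x) = (3x + 1)·(4x + 9) + (2). The last nonzero remainder is the constant 2 = gcd(f, a) in F_11. Back-substituting through the division chain expresses 2 = s(x)·a(x) + t(x)·f(x) with s(x) ≡ 8x^3 + 5x + 5 (mod f), so (8x^3 + 5x + 5)·a(x) ≡ 2 (mod f). Multiplying by 2^(-1) ≡ 6 in F_11 gives a(x)^(-1) ≡ 6·(8x^3 + 5x + 5) ≡ 4x^3 + 8x + 8 (mod f). Check: (5x^3 + 8x^2 + x + 9)·(4x^3 + 8x + 8) = 9x^6 + 10x^5 + 8x^3 + 6x^2 + 3x + 6 ≡ 1 (mod x^4 + 5x^3 + 4x^2 + 4x + 7).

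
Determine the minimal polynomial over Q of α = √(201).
m_α(x) = x^2 - 201

α satisfies α^2 - 201 = 0, so x^2 - 201 annihilates α. Since d = 201 is squarefree and ≠ 1, it is not a perfect square in Q, so x^2 - 201 has no rational root and is therefore irreducible over Q (a degree-2 polynomial over a field is irreducible iff it has no root). Hence m_α(x) = x^2 - 201.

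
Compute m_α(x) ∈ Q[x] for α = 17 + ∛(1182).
m_α(x) = x^3 - 51x^2 + 867x - 6095

Set β = α - 17 = ∛(1182), so β^3 = 1182. Then (α - 17)^3 - 1182 = 0, i.e. α is a root of g(x) = (x - 17)^3 - 1182 = x^3 - 51x^2 + 867x - 6095. Since g(x) = h(x - 17) where h(x) = x^3 - 1182, and h is irreducible over Q (because 1182 is not a perfect cube, so h has no rational root, and a monic cubic with no rational root is irreducible), g is also irreducible (irreducibility is preserved under the substitution x → x - 17). Hence m_α(x) = x^3 - 51x^2 + 867x - 6095.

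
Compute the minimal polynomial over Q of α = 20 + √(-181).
m_α(x) = x^2 - 40x + 581

From α - 20 = √(-181), squaring gives (α - 20)^2 = -181, i.e. α^2 - 40α + 400 = -181, so α^2 - 40α + 581 = 0. The discriminant of x^2 - 40x + 581 is (-40)^2 - 4·(581) = 1600 - 2324 = -724, and 4·(-181) is not a perfect square in Q since -181 is squarefree and ≠ 1. Hence x^2 - 40x + 581 is irreducible over Q and is the minimal polynomial of α.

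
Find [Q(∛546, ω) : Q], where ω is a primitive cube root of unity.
[Q(∛546, ω) : Q] = 6

[Q(∛546):Q] = 3 (min poly x^3 - 546, irreducible since 546 is not a perfect cube). [Q(ω):Q] = 2 (min poly x^2 + x + 1). Since Q(∛546) ⊂ R and ω ∉ R, we have ω ∉ Q(∛546), so x^2 + x + 1 remains irreducible over Q(∛546) and [Q(∛546, ω) : Q(∛546)] = 2. By the tower law, [Q(∛546, ω) : Q] = 3 · 2 = 6. (In fact Q(∛546, ω) is the splitting field of x^3 - 546 over Q.)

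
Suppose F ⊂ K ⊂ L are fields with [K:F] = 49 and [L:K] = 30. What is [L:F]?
[L:F] = 1470

The tower law says that for any tower of field extensions F ⊂ K ⊂ L with finite degrees, [L:F] = [L:K] · [K:F]. Here this gives [L:F] = 30 · 49 = 1470.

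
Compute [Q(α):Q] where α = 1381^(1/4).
[Q(α):Q] = 4

α is a root of x^4 - 1381. By Eisenstein's criterion at the prime p = 1381 (which divides the constant term 1381 but p^2 = 1907161 does not, since 1381 is squarefree), x^4 - 1381 is irreducible over Q. Hence [Q(α):Q] = 4.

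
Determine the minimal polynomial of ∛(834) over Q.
m_α(x) = x^3 - 834

α satisfies α^3 = 834, so x^3 - 834 annihilates α. By the rational root test, a rational root p/q (in lowest terms) of x^3 - 834 would satisfy p^3 = 834 q^3, forcing q = 1 and p^3 = 834; but 834 is not a perfect cube, contradiction. A monic cubic over Q with no rational root is irreducible (any nontrivial factorization would include a linear factor). Hence x^3 - 834 is the minimal polynomial of α, and in particular [Q(α):Q] = 3.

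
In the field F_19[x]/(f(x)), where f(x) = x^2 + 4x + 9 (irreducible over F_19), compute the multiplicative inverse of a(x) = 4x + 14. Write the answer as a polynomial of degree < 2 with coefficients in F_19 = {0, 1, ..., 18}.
a(x)^(-1) ≡ 17x + 18 (mod f(x))

Since f is irreducible over F_19, F_19[x]/(f) is a field and a(x) ≠ 0 has an inverse. Apply the extended Euclidean algorithm to f(x) and a(x) in F_19[x]: f(x) = (5x + 12)·a(x) + (12). The last nonzero remainder is the constant 12 = gcd(f, a) in F_19. Back-substituting through the division chain expresses 12 = s(x)·a(x) + t(x)·f(x) with s(x) ≡ 14x + 7 (mod f), so (14x + 7)·a(x) ≡ 12 (mod f). Multiplying by 12^(-1) ≡ 8 in F_19 gives a(x)^(-1) ≡ 8·(14x + 7) ≡ 17x + 18 (mod f). Check: (4x + 14)·(17x + 18) = 11x^2 + 6x + 5 ≡ 1 (mod x^2 + 4x + 9).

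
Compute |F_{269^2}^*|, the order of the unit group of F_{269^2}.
|F_{269^2}^*| = 72360

F_{269^2} has 269^2 = 72361 elements; its multiplicative group consists of all nonzero elements, so |F_{269^2}^*| = 72361 - 1 = 72360. (It is cyclic since any finite subgroup of the multiplicative group of a field is cyclic.)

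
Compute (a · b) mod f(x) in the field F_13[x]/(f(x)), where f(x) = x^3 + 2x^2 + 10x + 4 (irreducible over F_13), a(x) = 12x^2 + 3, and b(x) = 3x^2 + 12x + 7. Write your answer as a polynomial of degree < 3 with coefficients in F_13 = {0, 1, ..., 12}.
a · b ≡ 5x^2 + 4x + 6 (mod f(x))

Multiply in F_13[x]: a(x)·b(x) = (12x^2 + 3)·(3x^2 + 12x + 7) = 10x^4 + x^3 + 2x^2 + 10x + 8. This has degree ≥ 3, so divide by f(x) over F_13: 10x^4 + x^3 + 2x^2 + 10x + 8 = (10x + 7)·(x^3 + 2x^2 + 10x + 4) + (5x^2 + 4x + 6). Hence a·b ≡ 5x^2 + 4x + 6 (mod f). (F_13[x]/(f) is a field with 13^3 = 2197 elements since f is irreducible of degree 3.)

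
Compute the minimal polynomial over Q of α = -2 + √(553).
m_α(x) = x^2 + 4x - 549

From α + 2 = √(553), squaring gives (α + 2)^2 = 553, i.e. α^2 + 4α + 4 = 553, so α^2 + 4α - 549 = 0. The discriminant of x^2 + 4x - 549 is (4)^2 - 4·(-549) = 16 + 2196 = 2212, and 4·(553) is not a perfect square in Q since 553 is squarefree and ≠ 1. Hence x^2 + 4x - 549 is irreducible over Q and is the minimal polynomial of α.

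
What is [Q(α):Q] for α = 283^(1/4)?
[Q(α):Q] = 4

α is a root of x^4 - 283. By Eisenstein's criterion at the prime p = 283 (which divides the constant term 283 but p^2 = 80089 does not, since 283 is squarefree), x^4 - 283 is irreducible over Q. Hence [Q(α):Q] = 4.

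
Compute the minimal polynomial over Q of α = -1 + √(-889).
m_α(x) = x^2 + 2x + 890

From α + 1 = √(-889), squaring gives (α + 1)^2 = -889, i.e. α^2 + 2α + 1 = -889, so α^2 + 2α + 890 = 0. The discriminant of x^2 + 2x + 890 is (2)^2 - 4·(890) = 4 - 3560 = -3556, and 4·(-889) is not a perfect square in Q since -889 is squarefree and ≠ 1. Hence x^2 + 2x + 890 is irreducible over Q and is the minimal polynomial of α.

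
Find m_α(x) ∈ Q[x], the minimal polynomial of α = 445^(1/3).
m_α(x) = x^3 - 445

α satisfies α^3 = 445, so x^3 - 445 annihilates α. By the rational root test, a rational root p/q (in lowest terms) of x^3 - 445 would satisfy p^3 = 445 q^3, forcing q = 1 and p^3 = 445; but 445 is not a perfect cube, contradiction. A monic cubic over Q with no rational root is irreducible (any nontrivial factorization would include a linear factor). Hence x^3 - 445 is the minimal polynomial of α, and in particular [Q(α):Q] = 3.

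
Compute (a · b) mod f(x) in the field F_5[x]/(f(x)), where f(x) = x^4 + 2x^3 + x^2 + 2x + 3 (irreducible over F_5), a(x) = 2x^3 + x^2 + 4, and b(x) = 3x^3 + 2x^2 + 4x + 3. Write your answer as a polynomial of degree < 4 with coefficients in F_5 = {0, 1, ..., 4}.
a · b ≡ 2x^3 + 4x^2 + 3x (mod f(x))

Multiply in F_5[x]: a(x)·b(x) = (2x^3 + x^2 + 4)·(3x^3 + 2x^2 + 4x + 3) = x^6 + 2x^5 + 2x^3 + x^2 + x + 2. This has degree ≥ 4, so divide by f(x) over F_5: x^6 + 2x^5 + 2x^3 + x^2 + x + 2 = (x^2 + 4)·(x^4 + 2x^3 + x^2 + 2x + 3) + (2x^3 + 4x^2 + 3x). Hence a·b ≡ 2x^3 + 4x^2 + 3x (mod f). (F_5[x]/(f) is a field with 5^4 = 625 elements since f is irreducible of degree 4.)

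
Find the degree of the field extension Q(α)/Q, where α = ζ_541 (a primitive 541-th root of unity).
[Q(α):Q] = 540

The minimal polynomial of ζ_541 over Q is the 541-th cyclotomic polynomial Φ_541(x), which is irreducible over Q and has degree φ(541) = 540. Hence [Q(α):Q] = φ(541) = 540.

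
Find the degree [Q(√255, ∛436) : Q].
[Q(√255, ∛436) : Q] = 6

Let L = Q(√255, ∛436). Since Q(√255) ⊂ L and [Q(√255):Q] = 2, the tower law gives 2 | [L:Q]. Likewise Q(∛436) ⊂ L with [Q(∛436):Q] = 3 (because 436 is not a perfect cube), so 3 | [L:Q]. As gcd(2,3) = 1, [L:Q] is divisible by 6. Conversely L is generated over Q by √255 and ∛436, so [L:Q] ≤ 2·3 = 6. Therefore [Q(√255, ∛436) : Q] = 6.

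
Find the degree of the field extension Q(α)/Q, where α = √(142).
[Q(α):Q] = 2

[Q(α):Q] equals the degree of the minimal polynomial of α. Here α^2 = 142 and x^2 - 142 is irreducible (d = 142 is squarefree, ≠ 1, hence not a square), so deg(m_α) = 2. Thus [Q(α):Q] = 2.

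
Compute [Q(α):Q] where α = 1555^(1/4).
[Q(α):Q] = 4

α is a root of x^4 - 1555. By Eisenstein's criterion at the prime p = 5 (which divides the constant term 1555 but p^2 = 25 does not, since 1555 is squarefree), x^4 - 1555 is irreducible over Q. Hence [Q(α):Q] = 4.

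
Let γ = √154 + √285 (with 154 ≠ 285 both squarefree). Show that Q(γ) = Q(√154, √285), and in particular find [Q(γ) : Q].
[Q(γ) : Q] = 4 (equivalently, Q(γ) = Q(√154, √285))

Obviously Q(γ) ⊆ Q(√154, √285), and [Q(√154, √285):Q] = 4 (since 154, 285 are distinct squarefree integers > 1 with 43890 not a perfect square). To show equality we compute the minimal polynomial of γ. From γ = √154 + √285: γ^2 = 154 + 2√(43890) + 285 = 439 + 2√(43890), so γ^2 - 439 = 2√(43890); squaring, (γ^2 - 439)^2 = 4·43890, i.e. γ^4 - 878γ^2 + 192721 - 175560 = 0, i.e. γ^4 - 878γ^2 + 17161 = 0. So γ is a root of x^4 - 878x^2 + 17161. This polynomial is irreducible over Q: it has no rational root (each ±√154 ± √285 is irrational), and any factorization into two quadratics over Q would force √(43890) ∈ Q (pairing opposite roots) or √154, √285 ∈ Q (other pairings), all impossible. Hence [Q(γ):Q] = 4 = [Q(√154, √285):Q], so Q(γ) = Q(√154, √285).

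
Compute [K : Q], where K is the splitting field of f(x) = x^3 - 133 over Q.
[K : Q] = 6

The roots of x^3 - 133 are ∛133, ω∛133, ω^2∛133 where ω = e^(2πi/3) is a primitive cube root of unity, so K = Q(∛133, ω). Now [Q(∛133):Q] = 3 (since 133 is not a perfect cube, x^3 - 133 is irreducible) and [Q(ω):Q] = 2. Both 2 and 3 divide [K:Q], and [K:Q] ≤ 3·2 = 6, so [K:Q] = 6. (Equivalently: Q(∛133) ⊂ R but ω ∉ R, so [K : Q(∛133)] = 2.)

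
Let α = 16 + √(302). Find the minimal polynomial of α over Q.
m_α(x) = x^2 - 32x - 46

From α - 16 = √(302), squaring gives (α - 16)^2 = 302, i.e. α^2 - 32α + 256 = 302, so α^2 - 32α - 46 = 0. The discriminant of x^2 - 32x - 46 is (-32)^2 - 4·(-46) = 1024 + 184 = 1208, and 4·(302) is not a perfect square in Q since 302 is squarefree and ≠ 1. Hence x^2 - 32x - 46 is irreducible over Q and is the minimal polynomial of α.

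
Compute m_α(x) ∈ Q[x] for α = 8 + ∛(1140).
m_α(x) = x^3 - 24x^2 + 192x - 1652

Set β = α - 8 = ∛(1140), so β^3 = 1140. Then (α - 8)^3 - 1140 = 0, i.e. α is a root of g(x) = (x - 8)^3 - 1140 = x^3 - 24x^2 + 192x - 1652. Since g(x) = h(x - 8) where h(x) = x^3 - 1140, and h is irreducible over Q (because 1140 is not a perfect cube, so h has no rational root, and a monic cubic with no rational root is irreducible), g is also irreducible (irreducibility is preserved under the substitution x → x - 8). Hence m_α(x) = x^3 - 24x^2 + 192x - 1652.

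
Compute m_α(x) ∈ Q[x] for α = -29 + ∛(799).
m_α(x) = x^3 + 87x^2 + 2523x + 23590

Set β = α + 29 = ∛(799), so β^3 = 799. Then (α + 29)^3 - 799 = 0, i.e. α is a root of g(x) = (x + 29)^3 - 799 = x^3 + 87x^2 + 2523x + 23590. Since g(x) = h(x + 29) where h(x) = x^3 - 799, and h is irreducible over Q (because 799 is not a perfect cube, so h has no rational root, and a monic cubic with no rational root is irreducible), g is also irreducible (irreducibility is preserved under the substitution x → x + 29). Hence m_α(x) = x^3 + 87x^2 + 2523x + 23590.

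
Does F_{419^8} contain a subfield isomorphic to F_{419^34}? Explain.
No: F_{419^34} is not a subfield of F_{419^8}

F_{p^m} embeds in F_{p^n} iff m | n. Here 34 ∤ 8 (since 8 = 0·34 + 8 with remainder 8 ≠ 0), so F_{419^34} is not a subfield of F_{419^8}. Equivalently: if it were, the tower law would give 34 = [F_{419^34}:F_419] dividing [F_{419^8}:F_419] = 8, contradiction.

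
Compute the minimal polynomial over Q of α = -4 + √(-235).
m_α(x) = x^2 + 8x + 251

From α + 4 = √(-235), squaring gives (α + 4)^2 = -235, i.e. α^2 + 8α + 16 = -235, so α^2 + 8α + 251 = 0. The discriminant of x^2 + 8x + 251 is (8)^2 - 4·(251) = 64 - 1004 = -940, and 4·(-235) is not a perfect square in Q since -235 is squarefree and ≠ 1. Hence x^2 + 8x + 251 is irreducible over Q and is the minimal polynomial of α.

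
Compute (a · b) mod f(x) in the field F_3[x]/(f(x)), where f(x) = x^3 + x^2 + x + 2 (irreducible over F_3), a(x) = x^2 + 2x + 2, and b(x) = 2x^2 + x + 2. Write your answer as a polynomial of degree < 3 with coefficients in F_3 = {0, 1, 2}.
a · b ≡ 2x + 1 (mod f(x))

Multiply in F_3[x]: a(x)·b(x) = (x^2 + 2x + 2)·(2x^2 + x + 2) = 2x^4 + 2x^3 + 2x^2 + 1. This has degree ≥ 3, so divide by f(x) over F_3: 2x^4 + 2x^3 + 2x^2 + 1 = (2x)·(x^3 + x^2 + x + 2) + (2x + 1). Hence a·b ≡ 2x + 1 (mod f). (F_3[x]/(f) is a field with 3^3 = 27 elements since f is irreducible of degree 3.)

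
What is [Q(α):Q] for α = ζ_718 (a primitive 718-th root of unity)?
[Q(α):Q] = 358

The minimal polynomial of ζ_718 over Q is the 718-th cyclotomic polynomial Φ_718(x), which is irreducible over Q and has degree φ(718) = 358. Hence [Q(α):Q] = φ(718) = 358.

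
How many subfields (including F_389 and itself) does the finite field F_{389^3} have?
F_{389^3} has 2 subfields

The subfields of F_{p^n} are exactly the fields F_{p^d} for d | n (each is the fixed field of the unique index-d subgroup of Gal(F_{p^n}/F_p) ≅ Z/nZ). The divisors of n = 3 are {1, 3}, giving 2 subfields: F_{389^1}, F_{389^3}.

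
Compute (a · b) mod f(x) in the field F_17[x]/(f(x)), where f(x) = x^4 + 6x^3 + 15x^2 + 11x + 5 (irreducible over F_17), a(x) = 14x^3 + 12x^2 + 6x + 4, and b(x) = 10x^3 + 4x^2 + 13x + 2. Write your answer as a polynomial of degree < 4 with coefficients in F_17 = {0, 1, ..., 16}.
a · b ≡ 10x^3 + 3x^2 + 6x + 1 (mod f(x))

Multiply in F_17[x]: a(x)·b(x) = (14x^3 + 12x^2 + 6x + 4)·(10x^3 + 4x^2 + 13x + 2) = 4x^6 + 6x^5 + x^4 + 10x^3 + 16x^2 + 13x + 8. This has degree ≥ 4, so divide by f(x) over F_17: 4x^6 + 6x^5 + x^4 + 10x^3 + 16x^2 + 13x + 8 = (4x^2 + 16x + 15)·(x^4 + 6x^3 + 15x^2 + 11x + 5) + (10x^3 + 3x^2 + 6x + 1). Hence a·b ≡ 10x^3 + 3x^2 + 6x + 1 (mod f). (F_17[x]/(f) is a field with 17^4 = 83521 elements since f is irreducible of degree 4.)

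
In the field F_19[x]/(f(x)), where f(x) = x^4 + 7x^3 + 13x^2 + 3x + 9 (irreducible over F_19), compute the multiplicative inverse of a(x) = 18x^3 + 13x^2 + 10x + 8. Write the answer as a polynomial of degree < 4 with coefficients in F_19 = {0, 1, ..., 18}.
a(x)^(-1) ≡ 12x^3 + x^2 + 12x + 9 (mod f(x))

Since f is irreducible over F_19, F_19[x]/(f) is a field and a(x) ≠ 0 has an inverse. Apply the extended Euclidean algorithm to f(x) and a(x) in F_19[x]: f(x) = (18x + 18)·a(x) + (17x^2 + 2x + 17);  a(x) = (10x + 13)·(17x^2 + 2x + 17) + (4x + 15);  (17x^2 + 2x + 17) = (9x)·(4x + 15) + (17). The last nonzero remainder is the constant 17 = gcd(f, a) in F_19. Back-substituting through the division chain expresses 17 = s(x)·a(x) + t(x)·f(x) with s(x) ≡ 14x^3 + 17x^2 + 14x + 1 (mod f), so (14x^3 + 17x^2 + 14x + 1)·a(x) ≡ 17 (mod f). Multiplying by 17^(-1) ≡ 9 in F_19 gives a(x)^(-1) ≡ 9·(14x^3 + 17x^2 + 14x + 1) ≡ 12x^3 + x^2 + 12x + 9 (mod f). Check: (18x^3 + 13x^2 + 10x + 8)·(12x^3 + x^2 + 12x + 9) = 7x^6 + 3x^5 + 7x^4 + 6x^3 + 17x^2 + 15x + 15 ≡ 1 (mod x^4 + 7x^3 + 13x^2 + 3x + 9).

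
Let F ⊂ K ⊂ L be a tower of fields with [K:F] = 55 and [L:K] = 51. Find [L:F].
[L:F] = 2805

The tower law says that for any tower of field extensions F ⊂ K ⊂ L with finite degrees, [L:F] = [L:K] · [K:F]. Here this gives [L:F] = 51 · 55 = 2805.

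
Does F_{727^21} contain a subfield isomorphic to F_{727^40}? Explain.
No: F_{727^40} is not a subfield of F_{727^21}

F_{p^m} embeds in F_{p^n} iff m | n. Here 40 ∤ 21 (since 21 = 0·40 + 21 with remainder 21 ≠ 0), so F_{727^40} is not a subfield of F_{727^21}. Equivalently: if it were, the tower law would give 40 = [F_{727^40}:F_727] dividing [F_{727^21}:F_727] = 21, contradiction.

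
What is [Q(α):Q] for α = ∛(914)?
[Q(α):Q] = 3

The minimal polynomial of α is x^3 - 914, irreducible over Q since 914 is not a perfect cube (so x^3 - 914 has no rational root). Hence [Q(α):Q] = deg(m_α) = 3.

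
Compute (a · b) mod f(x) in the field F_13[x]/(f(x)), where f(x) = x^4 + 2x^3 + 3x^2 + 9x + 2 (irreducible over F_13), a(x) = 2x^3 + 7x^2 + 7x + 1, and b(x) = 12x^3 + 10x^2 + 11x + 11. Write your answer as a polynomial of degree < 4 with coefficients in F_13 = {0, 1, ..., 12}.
a · b ≡ 8x^3 + 9x + 1 (mod f(x))

Multiply in F_13[x]: a(x)·b(x) = (2x^3 + 7x^2 + 7x + 1)·(12x^3 + 10x^2 + 11x + 11) = 11x^6 + 7x^4 + 12x^3 + 8x^2 + 10x + 11. This has degree ≥ 4, so divide by f(x) over F_13: 11x^6 + 7x^4 + 12x^3 + 8x^2 + 10x + 11 = (11x^2 + 4x + 5)·(x^4 + 2x^3 + 3x^2 + 9x + 2) + (8x^3 + 9x + 1). Hence a·b ≡ 8x^3 + 9x + 1 (mod f). (F_13[x]/(f) is a field with 13^4 = 28561 elements since f is irreducible of degree 4.)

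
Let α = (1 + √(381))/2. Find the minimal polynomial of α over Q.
m_α(x) = x^2 - x - 95

From 2α - 1 = √(381), squaring gives (2α - 1)^2 = 381, i.e. 4α^2 - 4α + 1 = 381, so α^2 - α + (1 - 381)/4 = 0. Since 381 ≡ 1 (mod 4), (1 - 381)/4 = -95 ∈ Z. The polynomial x^2 - x - 95 has discriminant 1 - 4·(-95) = 381, which is not a perfect square in Q (d = 381 is squarefree and ≠ 1), so x^2 - x - 95 is irreducible over Q. It is the minimal polynomial of α.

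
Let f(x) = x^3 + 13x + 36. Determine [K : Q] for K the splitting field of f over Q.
[K : Q] = 6

By the rational root test, any rational root of the monic integer polynomial f(x) = x^3 + 13x + 36 must be an integer dividing the constant term 36, i.e. one of ±{1, 2, 3, 4, 6, 9, 12, 18, 36}. Evaluating: f(1) = 50, f(-1) = 22, f(2) = 70, f(-2) = 2, f(3) = 102, f(-3) = -30, f(4) = 152, f(-4) = -80, f(6) = 330, f(-6) = -258, f(9) = 882, f(-9) = -810, f(12) = 1920, f(-12) = -1848, f(18) = 6102, f(-18) = -6030, f(36) = 47160, f(-36) = -47088; none is 0, so f has no rational root and is therefore irreducible over Q (a cubic with no linear factor over a field is irreducible). For an irreducible cubic, the Galois group is A_3 or S_3 according as the discriminant disc(f) = -4a^3 - 27b^2 = -4·(13)^3 - 27·(36)^2 = -43780 is or is not a square in Q. Here disc(f) = -43780 is not a perfect square in Q, so the Galois group of f over Q is not contained in A_3 and must be all of S_3. The splitting field has degree |S_3| = 6 over Q, so [K : Q] = 6.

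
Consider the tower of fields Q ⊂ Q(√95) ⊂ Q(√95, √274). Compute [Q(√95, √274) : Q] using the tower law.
[Q(√95, √274) : Q] = 4

[Q(√95):Q] = 2 (min poly x^2 - 95, irreducible since 95 is squarefree > 1). For the top step, suppose √274 ∈ Q(√95), say √274 = c + d√95 with c, d ∈ Q. Squaring: 274 = c^2 + 95d^2 + 2cd√95. Since √95 ∉ Q this forces 2cd = 0. If d = 0 then √274 = c ∈ Q, contradicting 274 squarefree > 1. If c = 0 then 274 = 95d^2, so 95·274 = (95d)^2 is a perfect square in Q — but 95·274 = 26030 is not a perfect square (since 95 and 274 are distinct squarefree integers). Contradiction. Hence √274 ∉ Q(√95), so x^2 - 274 stays irreducible over Q(√95) and [Q(√95, √274) : Q(√95)] = 2. By the tower law, [Q(√95, √274) : Q] = 2 · 2 = 4.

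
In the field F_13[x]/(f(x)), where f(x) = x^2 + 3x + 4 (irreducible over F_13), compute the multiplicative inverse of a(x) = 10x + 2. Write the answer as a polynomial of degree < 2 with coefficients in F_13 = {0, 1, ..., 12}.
a(x)^(-1) ≡ 7x + 4 (mod f(x))

Since f is irreducible over F_13, F_13[x]/(f) is a field and a(x) ≠ 0 has an inverse. Apply the extended Euclidean algorithm to f(x) and a(x) in F_13[x]: f(x) = (4x + 6)·a(x) + (5). The last nonzero remainder is the constant 5 = gcd(f, a) in F_13. Back-substituting through the division chain expresses 5 = s(x)·a(x) + t(x)·f(x) with s(x) ≡ 9x + 7 (mod f), so (9x + 7)·a(x) ≡ 5 (mod f). Multiplying by 5^(-1) ≡ 8 in F_13 gives a(x)^(-1) ≡ 8·(9x + 7) ≡ 7x + 4 (mod f). Check: (10x + 2)·(7x + 4) = 5x^2 + 2x + 8 ≡ 1 (mod x^2 + 3x + 4).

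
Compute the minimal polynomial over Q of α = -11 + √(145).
m_α(x) = x^2 + 22x - 24

From α + 11 = √(145), squaring gives (α + 11)^2 = 145, i.e. α^2 + 22α + 121 = 145, so α^2 + 22α - 24 = 0. The discriminant of x^2 + 22x - 24 is (22)^2 - 4·(-24) = 484 + 96 = 580, and 4·(145) is not a perfect square in Q since 145 is squarefree and ≠ 1. Hence x^2 + 22x - 24 is irreducible over Q and is the minimal polynomial of α.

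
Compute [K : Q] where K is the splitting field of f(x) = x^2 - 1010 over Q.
[K : Q] = 2

f(x) = x^2 - 1010 factors as (x - √1010)(x + √1010). The splitting field is K = Q(√1010). Since 1010 is squarefree and > 1, it is not a perfect square, so x^2 - 1010 is irreducible over Q and [Q(√1010) : Q] = 2. Hence [K : Q] = 2.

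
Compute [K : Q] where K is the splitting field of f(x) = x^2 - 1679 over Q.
[K : Q] = 2

f(x) = x^2 - 1679 factors as (x - √1679)(x + √1679). The splitting field is K = Q(√1679). Since 1679 is squarefree and > 1, it is not a perfect square, so x^2 - 1679 is irreducible over Q and [Q(√1679) : Q] = 2. Hence [K : Q] = 2.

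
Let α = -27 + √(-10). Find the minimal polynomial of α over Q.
m_α(x) = x^2 + 54x + 739

From α + 27 = √(-10), squaring gives (α + 27)^2 = -10, i.e. α^2 + 54α + 729 = -10, so α^2 + 54α + 739 = 0. The discriminant of x^2 + 54x + 739 is (54)^2 - 4·(739) = 2916 - 2956 = -40, and 4·(-10) is not a perfect square in Q since -10 is squarefree and ≠ 1. Hence x^2 + 54x + 739 is irreducible over Q and is the minimal polynomial of α.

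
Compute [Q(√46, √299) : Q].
[Q(√46, √299) : Q] = 4

[Q(√46):Q] = 2 (min poly x^2 - 46, irreducible since 46 is squarefree > 1). For the top step, suppose √299 ∈ Q(√46), say √299 = c + d√46 with c, d ∈ Q. Squaring: 299 = c^2 + 46d^2 + 2cd√46. Since √46 ∉ Q this forces 2cd = 0. If d = 0 then √299 = c ∈ Q, contradicting 299 squarefree > 1. If c = 0 then 299 = 46d^2, so 46·299 = (46d)^2 is a perfect square in Q — but 46·299 = 13754 is not a perfect square (since 46 and 299 are distinct squarefree integers). Contradiction. Hence √299 ∉ Q(√46), so x^2 - 299 stays irreducible over Q(√46) and [Q(√46, √299) : Q(√46)] = 2. By the tower law, [Q(√46, √299) : Q] = 2 · 2 = 4.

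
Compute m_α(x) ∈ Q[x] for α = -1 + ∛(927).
m_α(x) = x^3 + 3x^2 + 3x - 926

Set β = α + 1 = ∛(927), so β^3 = 927. Then (α + 1)^3 - 927 = 0, i.e. α is a root of g(x) = (x + 1)^3 - 927 = x^3 + 3x^2 + 3x - 926. Since g(x) = h(x + 1) where h(x) = x^3 - 927, and h is irreducible over Q (because 927 is not a perfect cube, so h has no rational root, and a monic cubic with no rational root is irreducible), g is also irreducible (irreducibility is preserved under the substitution x → x + 1). Hence m_α(x) = x^3 + 3x^2 + 3x - 926.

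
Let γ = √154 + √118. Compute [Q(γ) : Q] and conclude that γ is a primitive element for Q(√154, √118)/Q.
[Q(γ) : Q] = 4 (equivalently, Q(γ) = Q(√154, √118))

Obviously Q(γ) ⊆ Q(√154, √118), and [Q(√154, √118):Q] = 4 (since 154, 118 are distinct squarefree integers > 1 with 18172 not a perfect square). To show equality we compute the minimal polynomial of γ. From γ = √154 + √118: γ^2 = 154 + 2√(18172) + 118 = 272 + 2√(18172), so γ^2 - 272 = 2√(18172); squaring, (γ^2 - 272)^2 = 4·18172, i.e. γ^4 - 544γ^2 + 73984 - 72688 = 0, i.e. γ^4 - 544γ^2 + 1296 = 0. So γ is a root of x^4 - 544x^2 + 1296. This polynomial is irreducible over Q: it has no rational root (each ±√154 ± √118 is irrational), and any factorization into two quadratics over Q would force √(18172) ∈ Q (pairing opposite roots) or √154, √118 ∈ Q (other pairings), all impossible. Hence [Q(γ):Q] = 4 = [Q(√154, √118):Q], so Q(γ) = Q(√154, √118).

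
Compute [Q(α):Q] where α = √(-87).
[Q(α):Q] = 2

[Q(α):Q] equals the degree of the minimal polynomial of α. Here α^2 = -87 and x^2 + 87 is irreducible (d = -87 is squarefree, ≠ 1, hence not a square), so deg(m_α) = 2. Thus [Q(α):Q] = 2.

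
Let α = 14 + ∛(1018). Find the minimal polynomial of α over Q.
m_α(x) = x^3 - 42x^2 + 588x - 3762

Set β = α - 14 = ∛(1018), so β^3 = 1018. Then (α - 14)^3 - 1018 = 0, i.e. α is a root of g(x) = (x - 14)^3 - 1018 = x^3 - 42x^2 + 588x - 3762. Since g(x) = h(x - 14) where h(x) = x^3 - 1018, and h is irreducible over Q (because 1018 is not a perfect cube, so h has no rational root, and a monic cubic with no rational root is irreducible), g is also irreducible (irreducibility is preserved under the substitution x → x - 14). Hence m_α(x) = x^3 - 42x^2 + 588x - 3762.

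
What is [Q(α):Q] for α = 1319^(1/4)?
[Q(α):Q] = 4

α is a root of x^4 - 1319. By Eisenstein's criterion at the prime p = 1319 (which divides the constant term 1319 but p^2 = 1739761 does not, since 1319 is squarefree), x^4 - 1319 is irreducible over Q. Hence [Q(α):Q] = 4.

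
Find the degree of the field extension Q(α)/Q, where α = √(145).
[Q(α):Q] = 2

[Q(α):Q] equals the degree of the minimal polynomial of α. Here α^2 = 145 and x^2 - 145 is irreducible (d = 145 is squarefree, ≠ 1, hence not a square), so deg(m_α) = 2. Thus [Q(α):Q] = 2.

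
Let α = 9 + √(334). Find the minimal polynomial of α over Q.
m_α(x) = x^2 - 18x - 253

From α - 9 = √(334), squaring gives (α - 9)^2 = 334, i.e. α^2 - 18α + 81 = 334, so α^2 - 18α - 253 = 0. The discriminant of x^2 - 18x - 253 is (-18)^2 - 4·(-253) = 324 + 1012 = 1336, and 4·(334) is not a perfect square in Q since 334 is squarefree and ≠ 1. Hence x^2 - 18x - 253 is irreducible over Q and is the minimal polynomial of α.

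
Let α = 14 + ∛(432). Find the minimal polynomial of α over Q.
m_α(x) = x^3 - 42x^2 + 588x - 3176

Set β = α - 14 = ∛(432), so β^3 = 432. Then (α - 14)^3 - 432 = 0, i.e. α is a root of g(x) = (x - 14)^3 - 432 = x^3 - 42x^2 + 588x - 3176. Since g(x) = h(x - 14) where h(x) = x^3 - 432, and h is irreducible over Q (because 432 is not a perfect cube, so h has no rational root, and a monic cubic with no rational root is irreducible), g is also irreducible (irreducibility is preserved under the substitution x → x - 14). Hence m_α(x) = x^3 - 42x^2 + 588x - 3176.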